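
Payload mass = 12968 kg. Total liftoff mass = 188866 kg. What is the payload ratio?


PR = 12968 / 188866 = 0.0687

0.0687


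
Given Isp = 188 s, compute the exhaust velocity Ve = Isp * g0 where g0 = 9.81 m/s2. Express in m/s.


Ve = Isp * g0 = 188 * 9.81 = 1844.3 m/s

1844.3 m/s


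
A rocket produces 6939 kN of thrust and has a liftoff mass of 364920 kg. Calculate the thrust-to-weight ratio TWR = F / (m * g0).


TWR = 6939000 / (364920 * 9.81) = 1.94

1.94


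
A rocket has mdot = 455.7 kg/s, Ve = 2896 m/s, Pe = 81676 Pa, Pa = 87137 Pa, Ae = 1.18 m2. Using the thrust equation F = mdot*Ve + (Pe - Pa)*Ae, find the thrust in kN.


F = 455.7 * 2896 + (81676 - 87137) * 1.18 = 1.3133e+06 N = 1313.3 kN

1313.3 kN


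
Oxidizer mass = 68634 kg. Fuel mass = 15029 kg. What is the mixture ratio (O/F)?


MR = 68634 / 15029 = 4.57

4.57


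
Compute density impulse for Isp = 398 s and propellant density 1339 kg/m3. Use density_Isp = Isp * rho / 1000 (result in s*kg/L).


rho*Isp = 398 * 1339 / 1000 = 533 s*kg/L

533 s*kg/L


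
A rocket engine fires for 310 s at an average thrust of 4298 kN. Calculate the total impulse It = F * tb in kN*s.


It = 4298 * 310 = 1332380 kN*s

1332380 kN*s


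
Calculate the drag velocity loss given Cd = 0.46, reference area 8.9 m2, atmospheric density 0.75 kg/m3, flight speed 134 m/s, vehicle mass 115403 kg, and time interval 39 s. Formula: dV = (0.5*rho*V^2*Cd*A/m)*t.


D = 0.5 * 0.75 * 134^2 * 0.46 * 8.9 = 27566.95 N
a = 27566.95 / 115403 = 0.2389 m/s2
dV = 0.2389 * 39 = 9.3 m/s

9.3 m/s


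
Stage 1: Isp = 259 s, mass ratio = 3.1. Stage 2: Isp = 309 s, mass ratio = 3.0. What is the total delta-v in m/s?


dV1 = 259 * 9.81 * ln(3.1) = 2874.7 m/s
dV2 = 309 * 9.81 * ln(3.0) = 3330.2 m/s
Total dV = 2874.7 + 3330.2 = 6204.9 m/s ~ 6205 m/s

6205 m/s


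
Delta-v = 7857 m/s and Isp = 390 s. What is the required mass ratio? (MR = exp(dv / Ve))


Ve = 390 * 9.81 = 3825.9 m/s
MR = exp(7857 / 3825.9) = 7.796

7.796


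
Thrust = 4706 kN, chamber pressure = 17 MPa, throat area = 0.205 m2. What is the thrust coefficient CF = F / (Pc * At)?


CF = 4706000 / (17e6 * 0.205) = 1.35

1.35


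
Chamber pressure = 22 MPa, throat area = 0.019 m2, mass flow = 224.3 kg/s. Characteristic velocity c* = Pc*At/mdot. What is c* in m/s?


c* = 22e6 * 0.019 / 224.3 = 1864 m/s

1864 m/s


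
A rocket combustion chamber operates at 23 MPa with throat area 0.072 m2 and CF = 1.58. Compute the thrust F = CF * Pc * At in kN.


F = 1.58 * 23e6 * 0.072 = 2.6165e+06 N = 2616.5 kN

2616.5 kN


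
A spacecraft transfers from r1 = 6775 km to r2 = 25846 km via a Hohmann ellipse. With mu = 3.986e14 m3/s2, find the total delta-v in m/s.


V1 = sqrt(mu/r1) = 7670.33 m/s
dV1 = V1*(sqrt(2*r2/(r1+r2)) - 1) = 1985.22 m/s
V2 = sqrt(mu/r2) = 3927.1 m/s
dV2 = V2*(1 - sqrt(2*r1/(r1+r2))) = 1396.1 m/s
Total dV = 3381 m/s

3381 m/s


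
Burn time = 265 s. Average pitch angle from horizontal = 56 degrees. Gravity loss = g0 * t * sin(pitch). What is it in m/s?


GL = 9.81 * 265 * sin(56 deg) = 2155 m/s

2155 m/s


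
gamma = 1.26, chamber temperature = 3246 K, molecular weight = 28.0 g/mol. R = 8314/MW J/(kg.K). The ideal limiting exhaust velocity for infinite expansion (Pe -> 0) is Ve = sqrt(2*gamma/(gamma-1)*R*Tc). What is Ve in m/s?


R = 8314 / 28.0 = 296.93 J/(kg.K)
Ve = sqrt(2 * 1.26 / (1.26 - 1) * 296.93 * 3246) = 3056 m/s

3056 m/s


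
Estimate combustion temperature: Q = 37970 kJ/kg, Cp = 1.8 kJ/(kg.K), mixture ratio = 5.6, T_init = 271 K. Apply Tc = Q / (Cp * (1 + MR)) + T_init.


Tc = 37970 / (1.8 * (1 + 5.6)) + 271 = 3467 K

3467 K


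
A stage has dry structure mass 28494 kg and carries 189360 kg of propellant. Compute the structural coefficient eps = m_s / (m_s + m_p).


eps = 28494 / (28494 + 189360) = 0.1308

0.1308


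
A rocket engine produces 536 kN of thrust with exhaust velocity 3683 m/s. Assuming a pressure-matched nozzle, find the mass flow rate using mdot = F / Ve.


mdot = F / Ve = 536000 / 3683 = 145.5 kg/s

145.5 kg/s


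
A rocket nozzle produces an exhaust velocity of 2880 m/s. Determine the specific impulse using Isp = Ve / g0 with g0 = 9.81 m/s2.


Isp = Ve / g0 = 2880 / 9.81 = 293.6 s

293.6 s


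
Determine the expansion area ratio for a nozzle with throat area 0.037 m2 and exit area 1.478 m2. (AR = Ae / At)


AR = 1.478 / 0.037 = 39.9

39.9


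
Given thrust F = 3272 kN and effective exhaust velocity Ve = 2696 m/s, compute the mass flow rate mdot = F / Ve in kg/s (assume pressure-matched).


mdot = F / Ve = 3272000 / 2696 = 1213.6 kg/s

1213.6 kg/s


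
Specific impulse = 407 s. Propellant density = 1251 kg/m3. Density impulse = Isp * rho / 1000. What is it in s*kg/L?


rho*Isp = 407 * 1251 / 1000 = 509 s*kg/L

509 s*kg/L


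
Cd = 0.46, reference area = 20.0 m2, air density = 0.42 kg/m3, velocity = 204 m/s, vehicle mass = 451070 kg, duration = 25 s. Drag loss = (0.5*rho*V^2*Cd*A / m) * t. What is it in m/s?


D = 0.5 * 0.42 * 204^2 * 0.46 * 20.0 = 80402.11 N
a = 80402.11 / 451070 = 0.1782 m/s2
dV = 0.1782 * 25 = 4.5 m/s

4.5 m/s


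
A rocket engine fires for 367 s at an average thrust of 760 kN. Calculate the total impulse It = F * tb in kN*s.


It = 760 * 367 = 278920 kN*s

278920 kN*s


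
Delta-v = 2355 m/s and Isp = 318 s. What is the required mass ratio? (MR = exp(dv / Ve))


Ve = 318 * 9.81 = 3119.58 m/s
MR = exp(2355 / 3119.58) = 2.127

2.127


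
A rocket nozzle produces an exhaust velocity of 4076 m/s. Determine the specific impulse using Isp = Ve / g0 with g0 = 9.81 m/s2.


Isp = Ve / g0 = 4076 / 9.81 = 415.5 s

415.5 s


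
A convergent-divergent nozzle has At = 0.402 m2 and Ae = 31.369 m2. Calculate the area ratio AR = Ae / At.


AR = 31.369 / 0.402 = 78.0

78.0


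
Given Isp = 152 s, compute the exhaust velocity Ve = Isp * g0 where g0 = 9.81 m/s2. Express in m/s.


Ve = Isp * g0 = 152 * 9.81 = 1491.1 m/s

1491.1 m/s


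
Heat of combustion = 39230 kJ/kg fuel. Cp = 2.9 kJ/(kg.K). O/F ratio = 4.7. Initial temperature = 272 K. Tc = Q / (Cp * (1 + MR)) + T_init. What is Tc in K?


Tc = 39230 / (2.9 * (1 + 4.7)) + 272 = 2645 K

2645 K


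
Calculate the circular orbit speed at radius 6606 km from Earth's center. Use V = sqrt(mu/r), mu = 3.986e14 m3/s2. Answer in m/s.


V = sqrt(3.986e14 / 6606000) = 7768 m/s

7768 m/s


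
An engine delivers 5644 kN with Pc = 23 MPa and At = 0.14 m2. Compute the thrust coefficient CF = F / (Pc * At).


CF = 5644000 / (23e6 * 0.14) = 1.75

1.75


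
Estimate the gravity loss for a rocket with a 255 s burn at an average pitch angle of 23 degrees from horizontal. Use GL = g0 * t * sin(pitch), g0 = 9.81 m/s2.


GL = 9.81 * 255 * sin(23 deg) = 977 m/s

977 m/s


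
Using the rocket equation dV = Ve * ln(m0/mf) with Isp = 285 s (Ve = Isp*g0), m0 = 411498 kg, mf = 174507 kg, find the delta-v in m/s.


Ve = 285 * 9.81 = 2795.85 m/s
dV = 2795.85 * ln(411498/174507) = 2398 m/s

2398 m/s


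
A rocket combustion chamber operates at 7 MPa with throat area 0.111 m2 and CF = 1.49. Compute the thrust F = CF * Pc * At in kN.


F = 1.49 * 7e6 * 0.111 = 1.1577e+06 N = 1157.7 kN

1157.7 kN


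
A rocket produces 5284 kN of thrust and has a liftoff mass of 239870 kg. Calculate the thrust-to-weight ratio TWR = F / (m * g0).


TWR = 5284000 / (239870 * 9.81) = 2.25

2.25


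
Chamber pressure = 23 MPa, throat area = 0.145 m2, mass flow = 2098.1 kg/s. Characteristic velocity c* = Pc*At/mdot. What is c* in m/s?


c* = 23e6 * 0.145 / 2098.1 = 1590 m/s

1590 m/s


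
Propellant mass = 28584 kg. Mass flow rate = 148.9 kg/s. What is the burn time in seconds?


tb = 28584 / 148.9 = 192.0 s

192.0 s


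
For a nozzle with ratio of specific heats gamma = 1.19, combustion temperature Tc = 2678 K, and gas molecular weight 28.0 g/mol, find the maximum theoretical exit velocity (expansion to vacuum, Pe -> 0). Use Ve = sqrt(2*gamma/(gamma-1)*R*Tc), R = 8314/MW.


R = 8314 / 28.0 = 296.93 J/(kg.K)
Ve = sqrt(2 * 1.19 / (1.19 - 1) * 296.93 * 2678) = 3156 m/s

3156 m/s


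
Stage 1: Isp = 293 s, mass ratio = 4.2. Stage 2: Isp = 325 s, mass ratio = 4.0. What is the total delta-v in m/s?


dV1 = 293 * 9.81 * ln(4.2) = 4124.9 m/s
dV2 = 325 * 9.81 * ln(4.0) = 4419.9 m/s
Total dV = 4124.9 + 4419.9 = 8544.8 m/s ~ 8545 m/s

8545 m/s


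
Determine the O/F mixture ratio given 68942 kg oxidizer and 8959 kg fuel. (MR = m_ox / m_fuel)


MR = 68942 / 8959 = 7.7

7.7


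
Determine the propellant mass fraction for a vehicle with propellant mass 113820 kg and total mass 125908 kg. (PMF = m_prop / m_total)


PMF = 113820 / 125908 = 0.904

0.904


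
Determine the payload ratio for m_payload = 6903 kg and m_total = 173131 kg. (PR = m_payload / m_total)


PR = 6903 / 173131 = 0.0399

0.0399


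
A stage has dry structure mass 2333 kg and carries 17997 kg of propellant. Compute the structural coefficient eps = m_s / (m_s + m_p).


eps = 2333 / (2333 + 17997) = 0.1148

0.1148


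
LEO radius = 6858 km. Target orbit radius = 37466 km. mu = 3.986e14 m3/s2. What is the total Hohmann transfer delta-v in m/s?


V1 = sqrt(mu/r1) = 7623.77 m/s
dV1 = V1*(sqrt(2*r2/(r1+r2)) - 1) = 2288.75 m/s
V2 = sqrt(mu/r2) = 3261.74 m/s
dV2 = V2*(1 - sqrt(2*r1/(r1+r2))) = 1447.3 m/s
Total dV = 3736 m/s

3736 m/s


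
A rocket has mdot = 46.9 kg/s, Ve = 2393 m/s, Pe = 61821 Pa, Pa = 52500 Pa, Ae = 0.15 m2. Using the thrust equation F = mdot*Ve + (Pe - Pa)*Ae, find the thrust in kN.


F = 46.9 * 2393 + (61821 - 52500) * 0.15 = 113630.0 N = 113.6 kN

113.6 kN


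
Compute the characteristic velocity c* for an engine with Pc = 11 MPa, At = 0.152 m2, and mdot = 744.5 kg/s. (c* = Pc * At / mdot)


c* = 11e6 * 0.152 / 744.5 = 2246 m/s

2246 m/s


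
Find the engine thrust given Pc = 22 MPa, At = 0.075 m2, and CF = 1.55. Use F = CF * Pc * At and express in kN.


F = 1.55 * 22e6 * 0.075 = 2.5575e+06 N = 2557.5 kN

2557.5 kN


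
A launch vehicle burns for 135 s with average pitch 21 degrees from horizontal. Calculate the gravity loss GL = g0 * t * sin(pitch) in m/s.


GL = 9.81 * 135 * sin(21 deg) = 475 m/s

475 m/s


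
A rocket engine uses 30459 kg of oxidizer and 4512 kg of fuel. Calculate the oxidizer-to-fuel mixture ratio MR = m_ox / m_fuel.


MR = 30459 / 4512 = 6.75

6.75


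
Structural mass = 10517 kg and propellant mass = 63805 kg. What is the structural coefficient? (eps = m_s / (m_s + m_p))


eps = 10517 / (10517 + 63805) = 0.1415

0.1415


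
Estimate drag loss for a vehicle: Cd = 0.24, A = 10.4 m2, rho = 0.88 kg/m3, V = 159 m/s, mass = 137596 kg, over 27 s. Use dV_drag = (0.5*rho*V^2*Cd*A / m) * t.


D = 0.5 * 0.88 * 159^2 * 0.24 * 10.4 = 27764.61 N
a = 27764.61 / 137596 = 0.2018 m/s2
dV = 0.2018 * 27 = 5.4 m/s

5.4 m/s


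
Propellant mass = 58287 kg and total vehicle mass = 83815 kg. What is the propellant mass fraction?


PMF = 58287 / 83815 = 0.695

0.695


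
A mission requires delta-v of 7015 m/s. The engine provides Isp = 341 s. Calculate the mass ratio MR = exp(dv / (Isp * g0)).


Ve = 341 * 9.81 = 3345.21 m/s
MR = exp(7015 / 3345.21) = 8.142

8.142


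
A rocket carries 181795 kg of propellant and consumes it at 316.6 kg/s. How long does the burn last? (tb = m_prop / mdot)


tb = 181795 / 316.6 = 574.2 s

574.2 s


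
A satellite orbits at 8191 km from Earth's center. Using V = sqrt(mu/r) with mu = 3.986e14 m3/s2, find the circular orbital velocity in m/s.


V = sqrt(3.986e14 / 8191000) = 6976 m/s

6976 m/s


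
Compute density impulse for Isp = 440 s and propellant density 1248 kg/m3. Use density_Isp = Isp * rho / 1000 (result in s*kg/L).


rho*Isp = 440 * 1248 / 1000 = 549 s*kg/L

549 s*kg/L


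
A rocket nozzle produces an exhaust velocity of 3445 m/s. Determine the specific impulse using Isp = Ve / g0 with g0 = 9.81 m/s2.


Isp = Ve / g0 = 3445 / 9.81 = 351.2 s

351.2 s


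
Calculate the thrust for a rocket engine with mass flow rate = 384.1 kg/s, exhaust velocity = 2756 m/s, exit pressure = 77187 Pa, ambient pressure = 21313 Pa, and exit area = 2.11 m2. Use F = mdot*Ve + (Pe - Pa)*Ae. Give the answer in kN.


F = 384.1 * 2756 + (77187 - 21313) * 2.11 = 1.1765e+06 N = 1176.5 kN

1176.5 kN


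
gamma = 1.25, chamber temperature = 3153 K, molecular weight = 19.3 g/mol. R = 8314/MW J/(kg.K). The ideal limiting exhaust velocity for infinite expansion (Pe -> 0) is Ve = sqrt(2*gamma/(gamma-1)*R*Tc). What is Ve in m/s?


R = 8314 / 19.3 = 430.78 J/(kg.K)
Ve = sqrt(2 * 1.25 / (1.25 - 1) * 430.78 * 3153) = 3685 m/s

3685 m/s


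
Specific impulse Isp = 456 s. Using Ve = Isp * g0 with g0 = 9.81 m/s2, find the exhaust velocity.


Ve = Isp * g0 = 456 * 9.81 = 4473.4 m/s

4473.4 m/s


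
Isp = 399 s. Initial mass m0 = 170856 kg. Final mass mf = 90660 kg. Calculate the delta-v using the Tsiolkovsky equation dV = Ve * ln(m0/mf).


Ve = 399 * 9.81 = 3914.19 m/s
dV = 3914.19 * ln(170856/90660) = 2480 m/s

2480 m/s


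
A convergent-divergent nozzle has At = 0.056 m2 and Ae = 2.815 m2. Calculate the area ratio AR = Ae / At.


AR = 2.815 / 0.056 = 50.3

50.3


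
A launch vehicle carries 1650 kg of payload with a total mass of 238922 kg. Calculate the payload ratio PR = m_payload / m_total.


PR = 1650 / 238922 = 0.0069

0.0069


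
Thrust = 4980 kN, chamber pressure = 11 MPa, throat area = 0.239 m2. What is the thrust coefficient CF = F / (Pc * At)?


CF = 4980000 / (11e6 * 0.239) = 1.89

1.89


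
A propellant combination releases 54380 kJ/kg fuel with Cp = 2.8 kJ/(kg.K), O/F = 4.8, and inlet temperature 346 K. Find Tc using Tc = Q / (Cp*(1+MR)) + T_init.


Tc = 54380 / (2.8 * (1 + 4.8)) + 346 = 3695 K

3695 K


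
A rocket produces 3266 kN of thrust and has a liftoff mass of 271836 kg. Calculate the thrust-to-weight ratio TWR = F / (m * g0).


TWR = 3266000 / (271836 * 9.81) = 1.22

1.22


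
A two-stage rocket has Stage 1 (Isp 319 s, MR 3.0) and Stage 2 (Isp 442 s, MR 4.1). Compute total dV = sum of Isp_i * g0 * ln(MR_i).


dV1 = 319 * 9.81 * ln(3.0) = 3438.0 m/s
dV2 = 442 * 9.81 * ln(4.1) = 6118.1 m/s
Total dV = 3438.0 + 6118.1 = 9556.1 m/s ~ 9556 m/s

9556 m/s


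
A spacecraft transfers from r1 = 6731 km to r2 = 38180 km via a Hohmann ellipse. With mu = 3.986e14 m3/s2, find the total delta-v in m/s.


V1 = sqrt(mu/r1) = 7695.36 m/s
dV1 = V1*(sqrt(2*r2/(r1+r2)) - 1) = 2338.9 m/s
V2 = sqrt(mu/r2) = 3231.1 m/s
dV2 = V2*(1 - sqrt(2*r1/(r1+r2))) = 1462.1 m/s
Total dV = 3801 m/s

3801 m/s


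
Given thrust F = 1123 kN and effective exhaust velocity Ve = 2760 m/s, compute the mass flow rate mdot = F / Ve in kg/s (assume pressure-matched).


mdot = F / Ve = 1123000 / 2760 = 406.9 kg/s

406.9 kg/s


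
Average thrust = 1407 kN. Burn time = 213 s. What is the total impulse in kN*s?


It = 1407 * 213 = 299691 kN*s

299691 kN*s


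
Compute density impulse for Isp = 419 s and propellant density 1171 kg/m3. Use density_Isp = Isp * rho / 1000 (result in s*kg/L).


rho*Isp = 419 * 1171 / 1000 = 491 s*kg/L

491 s*kg/L


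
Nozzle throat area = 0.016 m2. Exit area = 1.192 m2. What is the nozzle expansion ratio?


AR = 1.192 / 0.016 = 74.5

74.5


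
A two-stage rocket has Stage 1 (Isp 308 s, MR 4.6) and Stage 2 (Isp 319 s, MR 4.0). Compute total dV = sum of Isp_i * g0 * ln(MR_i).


dV1 = 308 * 9.81 * ln(4.6) = 4610.9 m/s
dV2 = 319 * 9.81 * ln(4.0) = 4338.3 m/s
Total dV = 4610.9 + 4338.3 = 8949.2 m/s ~ 8949 m/s

8949 m/s


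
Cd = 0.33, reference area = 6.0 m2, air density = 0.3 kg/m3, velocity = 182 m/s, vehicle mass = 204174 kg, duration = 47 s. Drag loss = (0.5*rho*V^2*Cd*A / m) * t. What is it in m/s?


D = 0.5 * 0.3 * 182^2 * 0.33 * 6.0 = 9837.83 N
a = 9837.83 / 204174 = 0.0482 m/s2
dV = 0.0482 * 47 = 2.3 m/s

2.3 m/s


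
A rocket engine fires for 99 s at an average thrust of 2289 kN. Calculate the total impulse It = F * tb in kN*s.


It = 2289 * 99 = 226611 kN*s

226611 kN*s


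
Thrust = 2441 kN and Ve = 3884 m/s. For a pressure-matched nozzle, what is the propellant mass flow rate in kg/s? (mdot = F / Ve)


mdot = F / Ve = 2441000 / 3884 = 628.5 kg/s

628.5 kg/s


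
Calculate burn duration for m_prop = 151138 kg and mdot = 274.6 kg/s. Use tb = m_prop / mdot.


tb = 151138 / 274.6 = 550.4 s

550.4 s


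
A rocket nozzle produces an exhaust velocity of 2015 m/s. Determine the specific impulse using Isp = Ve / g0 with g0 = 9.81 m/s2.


Isp = Ve / g0 = 2015 / 9.81 = 205.4 s

205.4 s


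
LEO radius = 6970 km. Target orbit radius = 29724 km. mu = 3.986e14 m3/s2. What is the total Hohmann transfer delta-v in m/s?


V1 = sqrt(mu/r1) = 7562.27 m/s
dV1 = V1*(sqrt(2*r2/(r1+r2)) - 1) = 2063.23 m/s
V2 = sqrt(mu/r2) = 3661.97 m/s
dV2 = V2*(1 - sqrt(2*r1/(r1+r2))) = 1404.88 m/s
Total dV = 3468 m/s

3468 m/s


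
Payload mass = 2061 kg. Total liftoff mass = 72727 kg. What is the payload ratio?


PR = 2061 / 72727 = 0.0283

0.0283


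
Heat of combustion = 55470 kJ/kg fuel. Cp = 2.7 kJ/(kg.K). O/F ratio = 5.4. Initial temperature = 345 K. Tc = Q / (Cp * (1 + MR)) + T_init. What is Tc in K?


Tc = 55470 / (2.7 * (1 + 5.4)) + 345 = 3555 K

3555 K


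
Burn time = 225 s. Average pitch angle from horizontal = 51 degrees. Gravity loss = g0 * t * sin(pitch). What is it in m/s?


GL = 9.81 * 225 * sin(51 deg) = 1715 m/s

1715 m/s


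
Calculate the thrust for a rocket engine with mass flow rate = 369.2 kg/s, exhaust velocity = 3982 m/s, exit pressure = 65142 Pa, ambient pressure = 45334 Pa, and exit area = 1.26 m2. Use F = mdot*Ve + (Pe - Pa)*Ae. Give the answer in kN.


F = 369.2 * 3982 + (65142 - 45334) * 1.26 = 1.4951e+06 N = 1495.1 kN

1495.1 kN


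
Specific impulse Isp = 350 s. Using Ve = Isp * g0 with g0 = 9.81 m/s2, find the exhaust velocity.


Ve = Isp * g0 = 350 * 9.81 = 3433.5 m/s

3433.5 m/s


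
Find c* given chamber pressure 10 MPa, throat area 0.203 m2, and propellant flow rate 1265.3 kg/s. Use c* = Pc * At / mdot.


c* = 10e6 * 0.203 / 1265.3 = 1604 m/s

1604 m/s


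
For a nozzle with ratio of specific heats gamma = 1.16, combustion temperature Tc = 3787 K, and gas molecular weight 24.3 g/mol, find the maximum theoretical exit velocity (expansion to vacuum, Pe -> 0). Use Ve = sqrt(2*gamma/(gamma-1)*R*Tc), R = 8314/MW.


R = 8314 / 24.3 = 342.14 J/(kg.K)
Ve = sqrt(2 * 1.16 / (1.16 - 1) * 342.14 * 3787) = 4334 m/s

4334 m/s


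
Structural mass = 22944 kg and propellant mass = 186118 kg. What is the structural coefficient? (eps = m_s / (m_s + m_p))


eps = 22944 / (22944 + 186118) = 0.1097

0.1097


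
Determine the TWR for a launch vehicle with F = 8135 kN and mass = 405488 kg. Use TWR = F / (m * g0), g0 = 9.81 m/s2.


TWR = 8135000 / (405488 * 9.81) = 2.05

2.05


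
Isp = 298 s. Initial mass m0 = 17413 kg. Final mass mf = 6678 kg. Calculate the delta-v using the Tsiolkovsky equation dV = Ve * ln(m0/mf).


Ve = 298 * 9.81 = 2923.38 m/s
dV = 2923.38 * ln(17413/6678) = 2802 m/s

2802 m/s


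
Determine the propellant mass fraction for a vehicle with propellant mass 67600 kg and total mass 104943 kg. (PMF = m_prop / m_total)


PMF = 67600 / 104943 = 0.644

0.644


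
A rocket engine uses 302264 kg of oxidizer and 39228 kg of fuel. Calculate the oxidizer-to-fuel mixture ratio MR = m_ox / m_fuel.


MR = 302264 / 39228 = 7.71

7.71


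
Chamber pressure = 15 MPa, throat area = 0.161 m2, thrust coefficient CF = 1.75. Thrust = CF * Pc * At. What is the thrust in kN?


F = 1.75 * 15e6 * 0.161 = 4.2262e+06 N = 4226.2 kN

4226.2 kN


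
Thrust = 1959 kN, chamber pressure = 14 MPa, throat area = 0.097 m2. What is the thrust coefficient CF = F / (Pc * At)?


CF = 1959000 / (14e6 * 0.097) = 1.44

1.44


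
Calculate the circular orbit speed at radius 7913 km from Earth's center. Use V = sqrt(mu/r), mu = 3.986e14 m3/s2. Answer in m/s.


V = sqrt(3.986e14 / 7913000) = 7097 m/s

7097 m/s


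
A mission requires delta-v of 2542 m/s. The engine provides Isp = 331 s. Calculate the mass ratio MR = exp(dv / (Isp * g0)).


Ve = 331 * 9.81 = 3247.11 m/s
MR = exp(2542 / 3247.11) = 2.188

2.188


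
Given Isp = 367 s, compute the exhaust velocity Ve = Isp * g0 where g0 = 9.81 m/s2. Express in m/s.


Ve = Isp * g0 = 367 * 9.81 = 3600.3 m/s

3600.3 m/s


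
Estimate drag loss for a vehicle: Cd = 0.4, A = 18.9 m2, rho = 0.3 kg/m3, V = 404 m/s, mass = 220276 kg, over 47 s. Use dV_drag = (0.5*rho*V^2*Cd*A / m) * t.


D = 0.5 * 0.3 * 404^2 * 0.4 * 18.9 = 185086.94 N
a = 185086.94 / 220276 = 0.8403 m/s2
dV = 0.8403 * 47 = 39.5 m/s

39.5 m/s


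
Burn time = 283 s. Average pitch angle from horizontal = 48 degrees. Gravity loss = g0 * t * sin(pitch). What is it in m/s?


GL = 9.81 * 283 * sin(48 deg) = 2063 m/s

2063 m/s


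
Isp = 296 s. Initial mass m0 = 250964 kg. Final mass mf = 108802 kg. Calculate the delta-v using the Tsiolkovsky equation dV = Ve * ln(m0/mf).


Ve = 296 * 9.81 = 2903.76 m/s
dV = 2903.76 * ln(250964/108802) = 2427 m/s

2427 m/s


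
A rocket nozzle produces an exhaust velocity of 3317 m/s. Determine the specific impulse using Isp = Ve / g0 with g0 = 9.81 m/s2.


Isp = Ve / g0 = 3317 / 9.81 = 338.1 s

338.1 s


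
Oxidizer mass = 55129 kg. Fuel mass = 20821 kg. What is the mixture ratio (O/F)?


MR = 55129 / 20821 = 2.65

2.65


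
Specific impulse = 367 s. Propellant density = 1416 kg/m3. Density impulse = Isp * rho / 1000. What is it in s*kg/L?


rho*Isp = 367 * 1416 / 1000 = 520 s*kg/L

520 s*kg/L


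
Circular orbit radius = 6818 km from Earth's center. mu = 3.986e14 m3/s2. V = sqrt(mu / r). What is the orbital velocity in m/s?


V = sqrt(3.986e14 / 6818000) = 7646 m/s

7646 m/s


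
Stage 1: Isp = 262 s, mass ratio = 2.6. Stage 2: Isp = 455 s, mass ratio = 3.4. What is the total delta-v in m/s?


dV1 = 262 * 9.81 * ln(2.6) = 2455.9 m/s
dV2 = 455 * 9.81 * ln(3.4) = 5462.4 m/s
Total dV = 2455.9 + 5462.4 = 7918.3 m/s ~ 7918 m/s

7918 m/s


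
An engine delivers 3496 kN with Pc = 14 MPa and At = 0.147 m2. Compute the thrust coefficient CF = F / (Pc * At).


CF = 3496000 / (14e6 * 0.147) = 1.7

1.7


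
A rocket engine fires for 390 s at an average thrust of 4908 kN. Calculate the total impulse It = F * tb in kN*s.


It = 4908 * 390 = 1914120 kN*s

1914120 kN*s


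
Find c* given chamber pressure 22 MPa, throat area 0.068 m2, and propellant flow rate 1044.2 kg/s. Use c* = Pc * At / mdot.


c* = 22e6 * 0.068 / 1044.2 = 1433 m/s

1433 m/s


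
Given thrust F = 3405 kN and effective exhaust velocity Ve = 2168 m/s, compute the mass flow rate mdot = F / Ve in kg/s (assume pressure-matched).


mdot = F / Ve = 3405000 / 2168 = 1570.6 kg/s

1570.6 kg/s


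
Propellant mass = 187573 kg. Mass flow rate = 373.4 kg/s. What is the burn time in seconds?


tb = 187573 / 373.4 = 502.3 s

502.3 s


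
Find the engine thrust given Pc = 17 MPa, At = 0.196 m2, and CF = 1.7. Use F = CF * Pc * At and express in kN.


F = 1.7 * 17e6 * 0.196 = 5.6644e+06 N = 5664.4 kN

5664.4 kN


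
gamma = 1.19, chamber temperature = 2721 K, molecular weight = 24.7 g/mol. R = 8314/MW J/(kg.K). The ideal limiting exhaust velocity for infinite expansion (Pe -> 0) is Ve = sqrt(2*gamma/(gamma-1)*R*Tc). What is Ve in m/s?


R = 8314 / 24.7 = 336.6 J/(kg.K)
Ve = sqrt(2 * 1.19 / (1.19 - 1) * 336.6 * 2721) = 3387 m/s

3387 m/s


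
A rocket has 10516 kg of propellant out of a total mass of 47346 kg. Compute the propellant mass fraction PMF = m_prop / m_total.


PMF = 10516 / 47346 = 0.222

0.222


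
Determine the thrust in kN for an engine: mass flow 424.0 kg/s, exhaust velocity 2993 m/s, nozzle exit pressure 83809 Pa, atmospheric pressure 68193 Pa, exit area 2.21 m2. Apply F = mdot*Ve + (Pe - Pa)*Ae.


F = 424.0 * 2993 + (83809 - 68193) * 2.21 = 1.3035e+06 N = 1303.5 kN

1303.5 kN


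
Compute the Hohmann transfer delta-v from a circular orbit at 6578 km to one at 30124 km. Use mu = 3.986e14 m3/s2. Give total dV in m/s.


V1 = sqrt(mu/r1) = 7784.34 m/s
dV1 = V1*(sqrt(2*r2/(r1+r2)) - 1) = 2189.17 m/s
V2 = sqrt(mu/r2) = 3637.58 m/s
dV2 = V2*(1 - sqrt(2*r1/(r1+r2))) = 1459.72 m/s
Total dV = 3649 m/s

3649 m/s


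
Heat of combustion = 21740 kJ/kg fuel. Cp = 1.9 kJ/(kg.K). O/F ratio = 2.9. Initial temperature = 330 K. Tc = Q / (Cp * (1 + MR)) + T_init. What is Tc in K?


Tc = 21740 / (1.9 * (1 + 2.9)) + 330 = 3264 K

3264 K


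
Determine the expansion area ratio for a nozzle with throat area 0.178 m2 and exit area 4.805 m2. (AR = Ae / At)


AR = 4.805 / 0.178 = 27.0

27.0


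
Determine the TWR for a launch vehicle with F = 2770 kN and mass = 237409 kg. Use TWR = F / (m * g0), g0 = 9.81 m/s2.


TWR = 2770000 / (237409 * 9.81) = 1.19

1.19


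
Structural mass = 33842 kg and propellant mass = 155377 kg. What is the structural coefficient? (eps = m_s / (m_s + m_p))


eps = 33842 / (33842 + 155377) = 0.1789

0.1789


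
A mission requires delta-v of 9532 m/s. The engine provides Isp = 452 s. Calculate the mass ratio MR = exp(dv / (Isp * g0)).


Ve = 452 * 9.81 = 4434.12 m/s
MR = exp(9532 / 4434.12) = 8.582

8.582


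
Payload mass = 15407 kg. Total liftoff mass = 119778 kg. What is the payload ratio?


PR = 15407 / 119778 = 0.1286

0.1286


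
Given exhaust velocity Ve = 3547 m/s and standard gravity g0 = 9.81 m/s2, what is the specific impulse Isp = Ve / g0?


Isp = Ve / g0 = 3547 / 9.81 = 361.6 s

361.6 s


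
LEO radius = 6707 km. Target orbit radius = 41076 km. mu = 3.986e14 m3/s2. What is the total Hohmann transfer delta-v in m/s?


V1 = sqrt(mu/r1) = 7709.11 m/s
dV1 = V1*(sqrt(2*r2/(r1+r2)) - 1) = 2399.16 m/s
V2 = sqrt(mu/r2) = 3115.12 m/s
dV2 = V2*(1 - sqrt(2*r1/(r1+r2))) = 1464.61 m/s
Total dV = 3864 m/s

3864 m/s


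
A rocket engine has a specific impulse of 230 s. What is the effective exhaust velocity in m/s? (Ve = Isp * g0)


Ve = Isp * g0 = 230 * 9.81 = 2256.3 m/s

2256.3 m/s


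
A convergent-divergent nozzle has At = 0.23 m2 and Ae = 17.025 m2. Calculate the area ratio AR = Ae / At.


AR = 17.025 / 0.23 = 74.0

74.0


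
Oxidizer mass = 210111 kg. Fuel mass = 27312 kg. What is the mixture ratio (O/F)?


MR = 210111 / 27312 = 7.69

7.69


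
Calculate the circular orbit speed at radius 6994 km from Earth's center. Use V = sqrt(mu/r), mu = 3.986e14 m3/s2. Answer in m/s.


V = sqrt(3.986e14 / 6994000) = 7549 m/s

7549 m/s


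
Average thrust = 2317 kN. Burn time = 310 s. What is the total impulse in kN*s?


It = 2317 * 310 = 718270 kN*s

718270 kN*s


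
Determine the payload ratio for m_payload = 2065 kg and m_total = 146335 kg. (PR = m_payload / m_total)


PR = 2065 / 146335 = 0.0141

0.0141


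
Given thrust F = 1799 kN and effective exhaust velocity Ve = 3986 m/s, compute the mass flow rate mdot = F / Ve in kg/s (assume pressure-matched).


mdot = F / Ve = 1799000 / 3986 = 451.3 kg/s

451.3 kg/s


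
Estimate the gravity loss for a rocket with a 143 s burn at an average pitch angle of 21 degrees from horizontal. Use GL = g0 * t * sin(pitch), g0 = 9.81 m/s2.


GL = 9.81 * 143 * sin(21 deg) = 503 m/s

503 m/s


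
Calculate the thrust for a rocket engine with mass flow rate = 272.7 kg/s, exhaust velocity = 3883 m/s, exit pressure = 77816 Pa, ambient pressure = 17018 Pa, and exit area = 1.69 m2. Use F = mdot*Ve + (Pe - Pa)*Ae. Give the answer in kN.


F = 272.7 * 3883 + (77816 - 17018) * 1.69 = 1.1616e+06 N = 1161.6 kN

1161.6 kN


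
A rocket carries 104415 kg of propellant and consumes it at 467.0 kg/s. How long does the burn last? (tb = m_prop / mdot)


tb = 104415 / 467.0 = 223.6 s

223.6 s


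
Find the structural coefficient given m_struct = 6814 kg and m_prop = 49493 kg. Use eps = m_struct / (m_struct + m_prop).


eps = 6814 / (6814 + 49493) = 0.121

0.121


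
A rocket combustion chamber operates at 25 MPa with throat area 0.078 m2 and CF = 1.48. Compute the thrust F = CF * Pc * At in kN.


F = 1.48 * 25e6 * 0.078 = 2.8860e+06 N = 2886.0 kN

2886.0 kN


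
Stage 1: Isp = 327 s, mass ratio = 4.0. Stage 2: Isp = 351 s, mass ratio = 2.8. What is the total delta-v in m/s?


dV1 = 327 * 9.81 * ln(4.0) = 4447.1 m/s
dV2 = 351 * 9.81 * ln(2.8) = 3545.3 m/s
Total dV = 4447.1 + 3545.3 = 7992.4 m/s ~ 7992 m/s

7992 m/s


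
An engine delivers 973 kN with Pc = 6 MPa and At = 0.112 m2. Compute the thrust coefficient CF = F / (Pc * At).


CF = 973000 / (6e6 * 0.112) = 1.45

1.45


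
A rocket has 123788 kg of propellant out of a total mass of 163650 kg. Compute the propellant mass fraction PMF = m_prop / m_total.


PMF = 123788 / 163650 = 0.756

0.756


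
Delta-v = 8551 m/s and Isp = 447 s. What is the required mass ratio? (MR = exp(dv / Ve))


Ve = 447 * 9.81 = 4385.07 m/s
MR = exp(8551 / 4385.07) = 7.029

7.029


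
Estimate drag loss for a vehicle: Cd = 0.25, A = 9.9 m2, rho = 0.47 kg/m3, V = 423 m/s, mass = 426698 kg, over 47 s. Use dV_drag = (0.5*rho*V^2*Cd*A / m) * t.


D = 0.5 * 0.47 * 423^2 * 0.25 * 9.9 = 104069.58 N
a = 104069.58 / 426698 = 0.2439 m/s2
dV = 0.2439 * 47 = 11.5 m/s

11.5 m/s


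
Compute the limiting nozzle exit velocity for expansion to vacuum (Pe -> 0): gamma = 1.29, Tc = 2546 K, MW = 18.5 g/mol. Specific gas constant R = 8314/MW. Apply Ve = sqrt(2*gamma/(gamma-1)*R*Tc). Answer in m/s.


R = 8314 / 18.5 = 449.41 J/(kg.K)
Ve = sqrt(2 * 1.29 / (1.29 - 1) * 449.41 * 2546) = 3191 m/s

3191 m/s


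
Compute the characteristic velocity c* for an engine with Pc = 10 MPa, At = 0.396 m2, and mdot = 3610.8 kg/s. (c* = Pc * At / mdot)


c* = 10e6 * 0.396 / 3610.8 = 1097 m/s

1097 m/s


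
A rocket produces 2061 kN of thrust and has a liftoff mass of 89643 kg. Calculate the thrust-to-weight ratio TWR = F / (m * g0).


TWR = 2061000 / (89643 * 9.81) = 2.34

2.34


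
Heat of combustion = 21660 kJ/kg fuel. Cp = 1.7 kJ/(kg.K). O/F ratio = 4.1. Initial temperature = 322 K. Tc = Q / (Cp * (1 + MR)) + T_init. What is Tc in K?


Tc = 21660 / (1.7 * (1 + 4.1)) + 322 = 2820 K

2820 K


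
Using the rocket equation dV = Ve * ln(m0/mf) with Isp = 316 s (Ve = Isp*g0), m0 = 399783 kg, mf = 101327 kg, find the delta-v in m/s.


Ve = 316 * 9.81 = 3099.96 m/s
dV = 3099.96 * ln(399783/101327) = 4255 m/s

4255 m/s


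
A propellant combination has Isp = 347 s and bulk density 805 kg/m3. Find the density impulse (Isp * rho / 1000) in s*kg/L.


rho*Isp = 347 * 805 / 1000 = 279 s*kg/L

279 s*kg/L


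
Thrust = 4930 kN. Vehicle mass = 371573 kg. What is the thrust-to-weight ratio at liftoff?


TWR = 4930000 / (371573 * 9.81) = 1.35

1.35


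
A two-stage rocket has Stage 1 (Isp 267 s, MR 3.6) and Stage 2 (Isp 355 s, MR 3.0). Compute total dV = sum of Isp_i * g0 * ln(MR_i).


dV1 = 267 * 9.81 * ln(3.6) = 3355.1 m/s
dV2 = 355 * 9.81 * ln(3.0) = 3826.0 m/s
Total dV = 3355.1 + 3826.0 = 7181.1 m/s ~ 7181 m/s

7181 m/s


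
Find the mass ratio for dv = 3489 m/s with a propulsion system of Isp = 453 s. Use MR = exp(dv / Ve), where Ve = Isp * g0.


Ve = 453 * 9.81 = 4443.93 m/s
MR = exp(3489 / 4443.93) = 2.193

2.193


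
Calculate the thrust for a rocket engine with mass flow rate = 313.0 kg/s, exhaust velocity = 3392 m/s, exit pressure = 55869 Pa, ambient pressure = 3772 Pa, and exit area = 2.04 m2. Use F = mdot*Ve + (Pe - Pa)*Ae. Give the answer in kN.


F = 313.0 * 3392 + (55869 - 3772) * 2.04 = 1.1680e+06 N = 1168.0 kN

1168.0 kN


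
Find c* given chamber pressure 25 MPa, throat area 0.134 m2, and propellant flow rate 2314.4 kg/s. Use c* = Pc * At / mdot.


c* = 25e6 * 0.134 / 2314.4 = 1447 m/s

1447 m/s


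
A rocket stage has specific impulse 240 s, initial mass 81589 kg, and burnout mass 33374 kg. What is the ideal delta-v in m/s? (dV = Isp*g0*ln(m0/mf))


Ve = 240 * 9.81 = 2354.4 m/s
dV = 2354.4 * ln(81589/33374) = 2105 m/s

2105 m/s


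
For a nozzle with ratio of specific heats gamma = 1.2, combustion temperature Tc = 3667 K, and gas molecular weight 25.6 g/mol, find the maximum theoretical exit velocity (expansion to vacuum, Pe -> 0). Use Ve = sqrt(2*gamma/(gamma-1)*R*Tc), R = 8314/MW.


R = 8314 / 25.6 = 324.77 J/(kg.K)
Ve = sqrt(2 * 1.2 / (1.2 - 1) * 324.77 * 3667) = 3780 m/s

3780 m/s


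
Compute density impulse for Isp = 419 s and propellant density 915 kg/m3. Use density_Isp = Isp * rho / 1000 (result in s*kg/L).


rho*Isp = 419 * 915 / 1000 = 383 s*kg/L

383 s*kg/L


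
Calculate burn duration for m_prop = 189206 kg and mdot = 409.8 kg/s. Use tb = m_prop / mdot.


tb = 189206 / 409.8 = 461.7 s

461.7 s


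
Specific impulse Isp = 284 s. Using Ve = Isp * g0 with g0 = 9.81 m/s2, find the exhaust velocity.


Ve = Isp * g0 = 284 * 9.81 = 2786.0 m/s

2786.0 m/s


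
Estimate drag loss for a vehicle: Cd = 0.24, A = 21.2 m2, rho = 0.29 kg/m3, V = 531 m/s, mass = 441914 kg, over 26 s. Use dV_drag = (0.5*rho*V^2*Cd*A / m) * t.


D = 0.5 * 0.29 * 531^2 * 0.24 * 21.2 = 208019.55 N
a = 208019.55 / 441914 = 0.4707 m/s2
dV = 0.4707 * 26 = 12.2 m/s

12.2 m/s


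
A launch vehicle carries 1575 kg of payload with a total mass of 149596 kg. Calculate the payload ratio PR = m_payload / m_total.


PR = 1575 / 149596 = 0.0105

0.0105


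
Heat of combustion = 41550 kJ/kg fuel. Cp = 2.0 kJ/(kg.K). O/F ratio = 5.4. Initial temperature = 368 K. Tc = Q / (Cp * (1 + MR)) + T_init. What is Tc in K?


Tc = 41550 / (2.0 * (1 + 5.4)) + 368 = 3614 K

3614 K


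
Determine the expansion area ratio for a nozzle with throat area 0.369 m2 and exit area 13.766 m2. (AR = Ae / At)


AR = 13.766 / 0.369 = 37.3

37.3


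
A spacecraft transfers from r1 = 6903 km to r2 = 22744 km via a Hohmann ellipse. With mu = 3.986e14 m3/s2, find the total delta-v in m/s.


V1 = sqrt(mu/r1) = 7598.88 m/s
dV1 = V1*(sqrt(2*r2/(r1+r2)) - 1) = 1813.68 m/s
V2 = sqrt(mu/r2) = 4186.35 m/s
dV2 = V2*(1 - sqrt(2*r1/(r1+r2))) = 1329.55 m/s
Total dV = 3143 m/s

3143 m/s


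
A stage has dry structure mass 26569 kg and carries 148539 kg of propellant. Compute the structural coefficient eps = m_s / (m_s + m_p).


eps = 26569 / (26569 + 148539) = 0.1517

0.1517


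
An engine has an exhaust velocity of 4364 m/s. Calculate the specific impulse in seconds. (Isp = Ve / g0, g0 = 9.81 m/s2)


Isp = Ve / g0 = 4364 / 9.81 = 444.9 s

444.9 s


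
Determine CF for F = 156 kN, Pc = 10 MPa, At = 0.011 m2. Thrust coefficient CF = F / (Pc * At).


CF = 156000 / (10e6 * 0.011) = 1.42

1.42


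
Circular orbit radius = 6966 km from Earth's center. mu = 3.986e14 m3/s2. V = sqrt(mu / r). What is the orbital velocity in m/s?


V = sqrt(3.986e14 / 6966000) = 7564 m/s

7564 m/s


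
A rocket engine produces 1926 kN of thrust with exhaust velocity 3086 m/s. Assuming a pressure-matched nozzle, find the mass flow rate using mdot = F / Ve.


mdot = F / Ve = 1926000 / 3086 = 624.1 kg/s

624.1 kg/s


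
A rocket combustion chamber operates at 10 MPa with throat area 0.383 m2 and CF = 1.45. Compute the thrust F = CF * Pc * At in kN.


F = 1.45 * 10e6 * 0.383 = 5.5535e+06 N = 5553.5 kN

5553.5 kN


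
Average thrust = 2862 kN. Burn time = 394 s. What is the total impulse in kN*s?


It = 2862 * 394 = 1127628 kN*s

1127628 kN*s


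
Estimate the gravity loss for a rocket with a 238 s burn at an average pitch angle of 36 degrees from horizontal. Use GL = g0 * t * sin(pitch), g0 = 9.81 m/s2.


GL = 9.81 * 238 * sin(36 deg) = 1372 m/s

1372 m/s


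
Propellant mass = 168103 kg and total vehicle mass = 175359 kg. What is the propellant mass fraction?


PMF = 168103 / 175359 = 0.959

0.959


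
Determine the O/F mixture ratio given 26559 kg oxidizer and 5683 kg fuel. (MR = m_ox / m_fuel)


MR = 26559 / 5683 = 4.67

4.67


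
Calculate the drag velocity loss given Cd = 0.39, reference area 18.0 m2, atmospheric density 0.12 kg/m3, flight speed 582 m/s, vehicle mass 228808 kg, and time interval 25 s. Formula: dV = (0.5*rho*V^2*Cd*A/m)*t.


D = 0.5 * 0.12 * 582^2 * 0.39 * 18.0 = 142670.55 N
a = 142670.55 / 228808 = 0.6235 m/s2
dV = 0.6235 * 25 = 15.6 m/s

15.6 m/s


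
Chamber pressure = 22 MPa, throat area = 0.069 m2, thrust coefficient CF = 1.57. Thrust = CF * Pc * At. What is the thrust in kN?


F = 1.57 * 22e6 * 0.069 = 2.3833e+06 N = 2383.3 kN

2383.3 kN


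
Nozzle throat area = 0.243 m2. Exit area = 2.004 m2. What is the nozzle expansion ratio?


AR = 2.004 / 0.243 = 8.2

8.2


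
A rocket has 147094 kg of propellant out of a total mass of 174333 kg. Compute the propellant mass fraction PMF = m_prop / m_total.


PMF = 147094 / 174333 = 0.844

0.844


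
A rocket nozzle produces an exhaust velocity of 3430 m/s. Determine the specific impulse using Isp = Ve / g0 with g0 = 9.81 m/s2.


Isp = Ve / g0 = 3430 / 9.81 = 349.6 s

349.6 s


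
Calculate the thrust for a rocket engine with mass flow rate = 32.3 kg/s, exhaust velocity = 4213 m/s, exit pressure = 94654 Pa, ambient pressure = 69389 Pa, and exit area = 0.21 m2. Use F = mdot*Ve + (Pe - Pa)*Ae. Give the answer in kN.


F = 32.3 * 4213 + (94654 - 69389) * 0.21 = 141386.0 N = 141.4 kN

141.4 kN


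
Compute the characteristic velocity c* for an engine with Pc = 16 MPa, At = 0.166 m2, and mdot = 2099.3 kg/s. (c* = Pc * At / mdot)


c* = 16e6 * 0.166 / 2099.3 = 1265 m/s

1265 m/s


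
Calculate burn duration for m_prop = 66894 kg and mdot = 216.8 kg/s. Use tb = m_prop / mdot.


tb = 66894 / 216.8 = 308.6 s

308.6 s


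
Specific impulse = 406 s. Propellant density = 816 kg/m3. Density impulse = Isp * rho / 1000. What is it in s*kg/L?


rho*Isp = 406 * 816 / 1000 = 331 s*kg/L

331 s*kg/L


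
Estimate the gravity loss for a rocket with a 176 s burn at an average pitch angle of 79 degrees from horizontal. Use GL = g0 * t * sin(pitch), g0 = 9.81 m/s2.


GL = 9.81 * 176 * sin(79 deg) = 1695 m/s

1695 m/s


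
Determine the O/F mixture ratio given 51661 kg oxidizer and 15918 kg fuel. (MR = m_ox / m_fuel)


MR = 51661 / 15918 = 3.25

3.25


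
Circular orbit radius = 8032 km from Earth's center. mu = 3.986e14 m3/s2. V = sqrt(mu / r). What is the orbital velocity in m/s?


V = sqrt(3.986e14 / 8032000) = 7045 m/s

7045 m/s


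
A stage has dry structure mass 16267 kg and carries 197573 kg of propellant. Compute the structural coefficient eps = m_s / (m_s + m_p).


eps = 16267 / (16267 + 197573) = 0.0761

0.0761


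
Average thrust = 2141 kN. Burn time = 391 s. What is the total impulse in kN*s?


It = 2141 * 391 = 837131 kN*s

837131 kN*s


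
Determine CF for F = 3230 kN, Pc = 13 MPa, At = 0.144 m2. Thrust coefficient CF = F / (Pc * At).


CF = 3230000 / (13e6 * 0.144) = 1.73

1.73


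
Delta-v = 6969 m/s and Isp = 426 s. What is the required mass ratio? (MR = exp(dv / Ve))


Ve = 426 * 9.81 = 4179.06 m/s
MR = exp(6969 / 4179.06) = 5.299

5.299


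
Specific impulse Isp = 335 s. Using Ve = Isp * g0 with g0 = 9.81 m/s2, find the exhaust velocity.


Ve = Isp * g0 = 335 * 9.81 = 3286.4 m/s

3286.4 m/s


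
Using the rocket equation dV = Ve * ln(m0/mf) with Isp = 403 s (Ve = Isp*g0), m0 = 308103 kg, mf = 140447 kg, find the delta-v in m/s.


Ve = 403 * 9.81 = 3953.43 m/s
dV = 3953.43 * ln(308103/140447) = 3106 m/s

3106 m/s


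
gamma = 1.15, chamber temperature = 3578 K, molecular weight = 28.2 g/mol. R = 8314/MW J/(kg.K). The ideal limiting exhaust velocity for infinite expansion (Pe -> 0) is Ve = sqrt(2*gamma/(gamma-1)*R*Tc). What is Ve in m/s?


R = 8314 / 28.2 = 294.82 J/(kg.K)
Ve = sqrt(2 * 1.15 / (1.15 - 1) * 294.82 * 3578) = 4022 m/s

4022 m/s
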